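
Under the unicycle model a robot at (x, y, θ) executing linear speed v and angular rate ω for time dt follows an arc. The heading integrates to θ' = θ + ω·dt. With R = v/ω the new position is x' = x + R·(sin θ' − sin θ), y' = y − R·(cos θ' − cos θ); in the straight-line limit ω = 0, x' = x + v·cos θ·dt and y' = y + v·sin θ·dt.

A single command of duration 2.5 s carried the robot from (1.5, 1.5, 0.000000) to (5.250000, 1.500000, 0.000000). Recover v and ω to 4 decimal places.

v = 1.5000, ω = 0.0000

Δθ = 0.000000 − 0.000000 = 0.000000
ω = Δθ/dt = 0.000000/2.5 = 0.0000
ω = 0 → v = (Δx·cos θ + Δy·sin θ)/dt = 1.5000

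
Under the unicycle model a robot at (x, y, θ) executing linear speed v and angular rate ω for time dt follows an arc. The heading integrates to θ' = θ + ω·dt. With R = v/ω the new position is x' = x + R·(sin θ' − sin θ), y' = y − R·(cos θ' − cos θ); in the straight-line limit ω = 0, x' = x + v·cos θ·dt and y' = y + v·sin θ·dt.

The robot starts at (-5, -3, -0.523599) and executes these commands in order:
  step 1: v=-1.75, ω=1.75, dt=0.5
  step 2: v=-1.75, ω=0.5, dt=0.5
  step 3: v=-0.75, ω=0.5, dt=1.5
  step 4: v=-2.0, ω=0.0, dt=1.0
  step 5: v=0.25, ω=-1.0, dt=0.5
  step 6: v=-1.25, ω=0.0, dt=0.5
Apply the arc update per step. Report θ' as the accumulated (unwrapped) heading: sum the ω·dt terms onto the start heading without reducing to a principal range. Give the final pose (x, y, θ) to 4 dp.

step 1: θ'=0.3514 (R=-1.0000) → pose (-5.8442, -2.9271, 0.3514)
step 2: θ'=0.6014 (R=-3.5000) → pose (-6.6198, -3.3274, 0.6014)
step 3: θ'=1.3514 (R=-1.5000) → pose (-7.2351, -4.2377, 1.3514)
step 4: θ'=1.3514 (straight) → pose (-7.6704, -6.1898, 1.3514)
step 5: θ'=0.8514 (R=-0.2500) → pose (-7.6144, -6.0794, 0.8514)
step 6: θ'=0.8514 (straight) → pose (-8.0263, -6.5496, 0.8514)

(-8.0263, -6.5496, 0.8514)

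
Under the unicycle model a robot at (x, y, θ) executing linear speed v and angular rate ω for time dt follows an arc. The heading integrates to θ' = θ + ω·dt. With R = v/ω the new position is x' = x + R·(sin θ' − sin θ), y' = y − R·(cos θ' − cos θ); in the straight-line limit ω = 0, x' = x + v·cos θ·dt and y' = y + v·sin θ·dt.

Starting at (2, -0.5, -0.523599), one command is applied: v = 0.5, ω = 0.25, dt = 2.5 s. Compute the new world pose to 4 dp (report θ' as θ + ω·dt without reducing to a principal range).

θ' = -0.5236 + 0.25·2.5 = 0.1014
R = v/ω = 0.5/0.25 = 2.0000
x' = 2 + 2.0000·(sin 0.1014 − sin -0.5236) = 3.2025
y' = -0.5 − 2.0000·(cos 0.1014 − cos -0.5236) = -0.7577

(3.2025, -0.7577, 0.1014)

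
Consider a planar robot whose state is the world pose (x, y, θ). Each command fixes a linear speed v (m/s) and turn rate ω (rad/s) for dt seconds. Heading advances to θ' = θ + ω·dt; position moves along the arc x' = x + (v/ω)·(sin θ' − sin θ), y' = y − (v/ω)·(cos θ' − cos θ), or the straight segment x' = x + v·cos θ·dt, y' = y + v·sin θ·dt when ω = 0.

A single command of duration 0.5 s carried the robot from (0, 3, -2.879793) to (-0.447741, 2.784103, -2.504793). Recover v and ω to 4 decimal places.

Δθ = -2.504793 − -2.879793 = 0.375000
ω = Δθ/dt = 0.375000/0.5 = 0.7500
R = Δx/(sin θ' − sin θ) = 1.3333
v = R·ω = 1.3333·0.7500 = 1.0000

v = 1.0000, ω = 0.7500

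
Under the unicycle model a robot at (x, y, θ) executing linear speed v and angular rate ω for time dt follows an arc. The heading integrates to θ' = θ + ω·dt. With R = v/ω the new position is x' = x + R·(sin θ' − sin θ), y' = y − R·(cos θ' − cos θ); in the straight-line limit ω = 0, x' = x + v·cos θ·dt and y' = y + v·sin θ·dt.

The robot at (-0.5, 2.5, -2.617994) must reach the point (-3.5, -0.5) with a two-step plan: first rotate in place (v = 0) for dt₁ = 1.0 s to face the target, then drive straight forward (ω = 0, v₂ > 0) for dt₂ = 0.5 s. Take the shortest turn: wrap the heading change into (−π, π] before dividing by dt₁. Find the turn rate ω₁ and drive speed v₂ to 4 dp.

ω₁ = 0.2618, v₂ = 8.4853

heading to target = atan2(-0.5−2.5, -3.5−-0.5) = -2.3562
Δθ = wrap(-2.3562 − -2.6180) = 0.2618; ω₁ = Δθ/dt₁ = 0.2618
distance = √((-3.5−-0.5)² + (-0.5−2.5)²) = 4.2426; v₂ = distance/dt₂ = 8.4853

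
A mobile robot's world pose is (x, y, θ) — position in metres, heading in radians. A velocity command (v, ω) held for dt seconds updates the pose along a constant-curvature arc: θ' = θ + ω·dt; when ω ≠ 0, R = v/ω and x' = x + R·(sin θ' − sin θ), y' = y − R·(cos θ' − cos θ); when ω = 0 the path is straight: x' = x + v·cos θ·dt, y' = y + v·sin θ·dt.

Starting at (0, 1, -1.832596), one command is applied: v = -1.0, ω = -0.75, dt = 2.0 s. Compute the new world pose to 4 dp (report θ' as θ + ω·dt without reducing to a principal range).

(1.5410, 1.9640, -3.3326)

θ' = -1.8326 + -0.75·2.0 = -3.3326
R = v/ω = -1.0/-0.75 = 1.3333
x' = 0 + 1.3333·(sin -3.3326 − sin -1.8326) = 1.5410
y' = 1 − 1.3333·(cos -3.3326 − cos -1.8326) = 1.9640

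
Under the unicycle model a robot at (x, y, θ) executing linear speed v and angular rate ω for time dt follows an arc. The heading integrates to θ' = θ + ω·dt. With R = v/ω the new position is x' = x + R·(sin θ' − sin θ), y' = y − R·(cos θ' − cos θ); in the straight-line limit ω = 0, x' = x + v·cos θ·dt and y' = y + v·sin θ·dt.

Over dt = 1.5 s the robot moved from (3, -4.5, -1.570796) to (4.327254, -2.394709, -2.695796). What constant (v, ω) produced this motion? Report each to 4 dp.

Δθ = -2.695796 − -1.570796 = -1.125000
ω = Δθ/dt = -1.125000/1.5 = -0.7500
R = −Δy/(cos θ' − cos θ) = 2.3333
v = R·ω = 2.3333·-0.7500 = -1.7500

v = -1.7500, ω = -0.7500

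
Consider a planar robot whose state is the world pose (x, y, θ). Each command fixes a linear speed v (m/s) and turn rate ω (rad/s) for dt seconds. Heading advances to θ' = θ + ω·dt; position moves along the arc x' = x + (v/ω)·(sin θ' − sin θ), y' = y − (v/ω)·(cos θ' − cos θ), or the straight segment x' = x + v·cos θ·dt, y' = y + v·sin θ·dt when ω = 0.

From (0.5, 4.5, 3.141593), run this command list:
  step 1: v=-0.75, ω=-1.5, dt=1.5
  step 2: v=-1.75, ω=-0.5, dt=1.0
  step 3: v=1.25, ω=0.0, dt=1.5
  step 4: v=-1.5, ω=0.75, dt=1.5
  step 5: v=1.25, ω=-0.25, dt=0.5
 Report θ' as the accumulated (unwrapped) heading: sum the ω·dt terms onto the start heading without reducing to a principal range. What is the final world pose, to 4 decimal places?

step 1: θ'=0.8916 (R=0.5000) → pose (0.8890, 3.6859, 0.8916)
step 2: θ'=0.3916 (R=3.5000) → pose (-0.4984, 2.6495, 0.3916)
step 3: θ'=0.3916 (straight) → pose (1.2347, 3.3651, 0.3916)
step 4: θ'=1.5166 (R=-2.0000) → pose (0.0009, 1.6248, 1.5166)
step 5: θ'=1.3916 (R=-5.0000) → pose (0.0736, 2.2452, 1.3916)

(0.0736, 2.2452, 1.3916)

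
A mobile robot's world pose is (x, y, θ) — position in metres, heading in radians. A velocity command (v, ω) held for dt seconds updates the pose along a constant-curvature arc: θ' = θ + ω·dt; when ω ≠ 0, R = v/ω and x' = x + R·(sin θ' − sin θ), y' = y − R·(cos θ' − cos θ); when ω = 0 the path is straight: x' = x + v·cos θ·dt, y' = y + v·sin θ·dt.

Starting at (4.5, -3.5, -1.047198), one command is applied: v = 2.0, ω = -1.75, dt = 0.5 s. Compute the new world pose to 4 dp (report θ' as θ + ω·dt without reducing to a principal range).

(4.5833, -4.4648, -1.9222)

θ' = -1.0472 + -1.75·0.5 = -1.9222
R = v/ω = 2.0/-1.75 = -1.1429
x' = 4.5 + -1.1429·(sin -1.9222 − sin -1.0472) = 4.5833
y' = -3.5 − -1.1429·(cos -1.9222 − cos -1.0472) = -4.4648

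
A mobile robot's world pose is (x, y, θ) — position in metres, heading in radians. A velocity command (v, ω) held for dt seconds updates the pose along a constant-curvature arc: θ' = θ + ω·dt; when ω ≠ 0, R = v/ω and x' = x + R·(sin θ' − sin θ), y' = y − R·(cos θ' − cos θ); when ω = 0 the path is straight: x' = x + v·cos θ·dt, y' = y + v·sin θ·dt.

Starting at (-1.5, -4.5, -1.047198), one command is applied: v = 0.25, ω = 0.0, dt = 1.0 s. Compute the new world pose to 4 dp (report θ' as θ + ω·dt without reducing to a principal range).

(-1.3750, -4.7165, -1.0472)

θ' = -1.0472 + 0.0·1.0 = -1.0472
ω = 0 → straight: x' = -1.5 + 0.25·cos(-1.0472)·1.0 = -1.3750
y' = -4.5 + 0.25·sin(-1.0472)·1.0 = -4.7165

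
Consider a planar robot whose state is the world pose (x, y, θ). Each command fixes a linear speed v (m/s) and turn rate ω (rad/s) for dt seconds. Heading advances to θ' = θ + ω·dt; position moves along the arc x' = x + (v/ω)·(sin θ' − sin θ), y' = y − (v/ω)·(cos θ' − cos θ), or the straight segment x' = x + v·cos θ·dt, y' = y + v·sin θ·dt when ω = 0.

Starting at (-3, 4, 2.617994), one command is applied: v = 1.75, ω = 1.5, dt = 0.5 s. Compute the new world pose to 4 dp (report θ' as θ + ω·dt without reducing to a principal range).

θ' = 2.6180 + 1.5·0.5 = 3.3680
R = v/ω = 1.75/1.5 = 1.1667
x' = -3 + 1.1667·(sin 3.3680 − sin 2.6180) = -3.8452
y' = 4 − 1.1667·(cos 3.3680 − cos 2.6180) = 4.1265

(-3.8452, 4.1265, 3.3680)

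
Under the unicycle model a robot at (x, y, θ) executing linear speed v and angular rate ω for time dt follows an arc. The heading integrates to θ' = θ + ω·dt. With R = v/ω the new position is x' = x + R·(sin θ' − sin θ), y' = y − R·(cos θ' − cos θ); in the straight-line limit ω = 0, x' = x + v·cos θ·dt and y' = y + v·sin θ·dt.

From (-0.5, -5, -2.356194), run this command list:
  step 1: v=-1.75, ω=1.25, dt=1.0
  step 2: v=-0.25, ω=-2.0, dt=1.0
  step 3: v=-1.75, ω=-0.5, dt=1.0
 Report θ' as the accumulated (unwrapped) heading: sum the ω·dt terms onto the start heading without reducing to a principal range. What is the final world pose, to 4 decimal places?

(1.5611, -3.5706, -3.6062)

step 1: θ'=-1.1062 (R=-1.4000) → pose (-0.2384, -3.3828, -1.1062)
step 2: θ'=-3.1062 (R=0.1250) → pose (-0.1310, -3.2018, -3.1062)
step 3: θ'=-3.6062 (R=3.5000) → pose (1.5611, -3.5706, -3.6062)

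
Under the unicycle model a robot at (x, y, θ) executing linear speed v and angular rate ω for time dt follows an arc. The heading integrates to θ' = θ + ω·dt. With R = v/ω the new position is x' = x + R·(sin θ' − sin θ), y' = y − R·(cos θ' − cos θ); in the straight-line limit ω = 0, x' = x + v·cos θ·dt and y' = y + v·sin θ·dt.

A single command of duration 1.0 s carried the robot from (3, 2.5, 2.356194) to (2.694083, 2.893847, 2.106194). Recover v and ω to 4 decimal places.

Δθ = 2.106194 − 2.356194 = -0.250000
ω = Δθ/dt = -0.250000/1.0 = -0.2500
R = −Δy/(cos θ' − cos θ) = -2.0000
v = R·ω = -2.0000·-0.2500 = 0.5000

v = 0.5000, ω = -0.2500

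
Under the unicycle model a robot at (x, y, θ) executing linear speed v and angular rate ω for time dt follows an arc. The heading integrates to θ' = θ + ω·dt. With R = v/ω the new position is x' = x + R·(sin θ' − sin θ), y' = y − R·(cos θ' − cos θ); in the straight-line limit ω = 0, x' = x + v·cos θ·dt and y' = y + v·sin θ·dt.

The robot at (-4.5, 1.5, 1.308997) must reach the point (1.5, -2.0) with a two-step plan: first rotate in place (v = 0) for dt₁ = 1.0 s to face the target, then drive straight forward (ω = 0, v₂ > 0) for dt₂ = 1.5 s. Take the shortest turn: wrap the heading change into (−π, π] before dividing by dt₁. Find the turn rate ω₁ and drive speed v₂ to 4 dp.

heading to target = atan2(-2−1.5, 1.5−-4.5) = -0.5281
Δθ = wrap(-0.5281 − 1.3090) = -1.8371; ω₁ = Δθ/dt₁ = -1.8371
distance = √((1.5−-4.5)² + (-2−1.5)²) = 6.9462; v₂ = distance/dt₂ = 4.6308

ω₁ = -1.8371, v₂ = 4.6308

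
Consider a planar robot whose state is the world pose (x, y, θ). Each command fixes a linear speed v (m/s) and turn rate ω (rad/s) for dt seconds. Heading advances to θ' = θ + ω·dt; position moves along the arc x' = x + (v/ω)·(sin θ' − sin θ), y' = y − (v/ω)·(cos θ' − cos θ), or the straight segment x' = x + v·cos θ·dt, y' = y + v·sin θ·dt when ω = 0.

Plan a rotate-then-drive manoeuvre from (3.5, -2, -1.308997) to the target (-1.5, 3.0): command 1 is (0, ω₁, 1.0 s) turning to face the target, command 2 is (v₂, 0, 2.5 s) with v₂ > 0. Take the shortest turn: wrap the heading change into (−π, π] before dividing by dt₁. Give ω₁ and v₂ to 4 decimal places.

ω₁ = -2.6180, v₂ = 2.8284

heading to target = atan2(3−-2, -1.5−3.5) = 2.3562
Δθ = wrap(2.3562 − -1.3090) = -2.6180; ω₁ = Δθ/dt₁ = -2.6180
distance = √((-1.5−3.5)² + (3−-2)²) = 7.0711; v₂ = distance/dt₂ = 2.8284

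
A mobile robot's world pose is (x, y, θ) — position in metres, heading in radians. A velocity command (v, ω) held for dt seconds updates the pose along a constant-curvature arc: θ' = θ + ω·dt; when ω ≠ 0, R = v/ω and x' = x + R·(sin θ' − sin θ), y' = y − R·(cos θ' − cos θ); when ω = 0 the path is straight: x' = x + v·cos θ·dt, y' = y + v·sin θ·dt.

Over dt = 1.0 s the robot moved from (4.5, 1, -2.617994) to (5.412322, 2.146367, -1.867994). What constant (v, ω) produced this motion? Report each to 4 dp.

Δθ = -1.867994 − -2.617994 = 0.750000
ω = Δθ/dt = 0.750000/1.0 = 0.7500
R = −Δy/(cos θ' − cos θ) = -2.0000
v = R·ω = -2.0000·0.7500 = -1.5000

v = -1.5000, ω = 0.7500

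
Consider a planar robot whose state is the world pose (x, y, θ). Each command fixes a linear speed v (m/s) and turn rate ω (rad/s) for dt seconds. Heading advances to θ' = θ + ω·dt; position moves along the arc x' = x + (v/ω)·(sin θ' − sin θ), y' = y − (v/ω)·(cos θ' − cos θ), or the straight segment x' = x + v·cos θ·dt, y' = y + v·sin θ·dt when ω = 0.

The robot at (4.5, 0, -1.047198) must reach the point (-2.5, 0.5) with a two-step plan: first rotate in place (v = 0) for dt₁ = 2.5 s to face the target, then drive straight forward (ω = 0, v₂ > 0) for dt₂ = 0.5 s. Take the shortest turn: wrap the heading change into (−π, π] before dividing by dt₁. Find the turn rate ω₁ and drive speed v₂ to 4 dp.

heading to target = atan2(0.5−0, -2.5−4.5) = 3.0703
Δθ = wrap(3.0703 − -1.0472) = -2.1657; ω₁ = Δθ/dt₁ = -0.8663
distance = √((-2.5−4.5)² + (0.5−0)²) = 7.0178; v₂ = distance/dt₂ = 14.0357

ω₁ = -0.8663, v₂ = 14.0357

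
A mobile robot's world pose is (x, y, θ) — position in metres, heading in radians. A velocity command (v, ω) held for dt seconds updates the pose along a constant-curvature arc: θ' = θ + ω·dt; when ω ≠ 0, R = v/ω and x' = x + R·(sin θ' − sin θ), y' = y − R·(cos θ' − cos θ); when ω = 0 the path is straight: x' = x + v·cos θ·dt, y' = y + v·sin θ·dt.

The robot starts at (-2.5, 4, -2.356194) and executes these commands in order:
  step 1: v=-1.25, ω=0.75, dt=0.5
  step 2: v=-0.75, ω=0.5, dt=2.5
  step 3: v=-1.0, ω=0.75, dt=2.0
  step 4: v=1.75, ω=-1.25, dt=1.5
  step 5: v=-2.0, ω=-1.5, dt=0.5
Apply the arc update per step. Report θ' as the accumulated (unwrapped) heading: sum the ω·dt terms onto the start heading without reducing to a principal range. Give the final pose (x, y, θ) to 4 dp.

step 1: θ'=-1.9812 (R=-1.6667) → pose (-2.1502, 4.5136, -1.9812)
step 2: θ'=-0.7312 (R=-1.5000) → pose (-2.5240, 6.2286, -0.7312)
step 3: θ'=0.7688 (R=-1.3333) → pose (-4.3414, 6.1944, 0.7688)
step 4: θ'=-1.1062 (R=-1.4000) → pose (-2.1164, 5.8155, -1.1062)
step 5: θ'=-1.8562 (R=1.3333) → pose (-2.2038, 6.7883, -1.8562)

(-2.2038, 6.7883, -1.8562)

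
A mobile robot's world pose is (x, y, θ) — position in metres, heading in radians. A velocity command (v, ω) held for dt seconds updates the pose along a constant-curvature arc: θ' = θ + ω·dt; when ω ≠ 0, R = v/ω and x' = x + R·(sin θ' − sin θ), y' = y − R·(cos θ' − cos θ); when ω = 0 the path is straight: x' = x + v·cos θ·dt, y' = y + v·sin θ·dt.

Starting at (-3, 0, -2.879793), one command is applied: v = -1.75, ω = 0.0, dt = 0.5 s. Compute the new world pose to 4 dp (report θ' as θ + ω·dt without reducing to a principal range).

θ' = -2.8798 + 0.0·0.5 = -2.8798
ω = 0 → straight: x' = -3 + -1.75·cos(-2.8798)·0.5 = -2.1548
y' = 0 + -1.75·sin(-2.8798)·0.5 = 0.2265

(-2.1548, 0.2265, -2.8798)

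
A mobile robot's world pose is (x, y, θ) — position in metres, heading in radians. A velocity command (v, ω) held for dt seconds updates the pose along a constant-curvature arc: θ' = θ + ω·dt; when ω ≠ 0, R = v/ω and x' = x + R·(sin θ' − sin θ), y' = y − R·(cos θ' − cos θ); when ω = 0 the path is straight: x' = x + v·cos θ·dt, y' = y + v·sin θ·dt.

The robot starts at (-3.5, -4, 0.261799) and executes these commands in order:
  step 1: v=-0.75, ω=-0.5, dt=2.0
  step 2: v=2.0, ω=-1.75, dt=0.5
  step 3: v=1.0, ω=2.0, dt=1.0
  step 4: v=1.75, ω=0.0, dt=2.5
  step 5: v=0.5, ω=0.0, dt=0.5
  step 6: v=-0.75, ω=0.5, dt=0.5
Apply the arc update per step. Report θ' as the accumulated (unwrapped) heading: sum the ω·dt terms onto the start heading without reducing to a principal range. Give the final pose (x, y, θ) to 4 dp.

(0.1204, -3.4772, 0.6368)

step 1: θ'=-0.7382 (R=1.5000) → pose (-4.8977, -3.6606, -0.7382)
step 2: θ'=-1.6132 (R=-1.1429) → pose (-4.5249, -4.5544, -1.6132)
step 3: θ'=0.3868 (R=0.5000) → pose (-3.8368, -5.0387, 0.3868)
step 4: θ'=0.3868 (straight) → pose (0.2150, -3.3883, 0.3868)
step 5: θ'=0.3868 (straight) → pose (0.4465, -3.2940, 0.3868)
step 6: θ'=0.6368 (R=-1.5000) → pose (0.1204, -3.4772, 0.6368)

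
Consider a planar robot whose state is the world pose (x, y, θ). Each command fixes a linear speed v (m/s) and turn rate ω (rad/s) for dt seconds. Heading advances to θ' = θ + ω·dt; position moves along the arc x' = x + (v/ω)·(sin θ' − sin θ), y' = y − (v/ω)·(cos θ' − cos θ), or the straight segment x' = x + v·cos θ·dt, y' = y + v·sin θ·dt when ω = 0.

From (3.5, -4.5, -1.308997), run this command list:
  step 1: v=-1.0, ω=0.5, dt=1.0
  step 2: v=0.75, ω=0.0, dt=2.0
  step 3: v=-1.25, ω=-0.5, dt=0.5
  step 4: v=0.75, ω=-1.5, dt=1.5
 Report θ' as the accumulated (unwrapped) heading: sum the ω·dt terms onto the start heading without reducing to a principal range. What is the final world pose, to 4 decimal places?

(3.1608, -4.9593, -3.3090)

step 1: θ'=-0.8090 (R=-2.0000) → pose (3.0153, -3.6372, -0.8090)
step 2: θ'=-0.8090 (straight) → pose (4.0507, -4.7226, -0.8090)
step 3: θ'=-1.0590 (R=2.5000) → pose (3.6800, -4.2214, -1.0590)
step 4: θ'=-3.3090 (R=-0.5000) → pose (3.1608, -4.9593, -3.3090)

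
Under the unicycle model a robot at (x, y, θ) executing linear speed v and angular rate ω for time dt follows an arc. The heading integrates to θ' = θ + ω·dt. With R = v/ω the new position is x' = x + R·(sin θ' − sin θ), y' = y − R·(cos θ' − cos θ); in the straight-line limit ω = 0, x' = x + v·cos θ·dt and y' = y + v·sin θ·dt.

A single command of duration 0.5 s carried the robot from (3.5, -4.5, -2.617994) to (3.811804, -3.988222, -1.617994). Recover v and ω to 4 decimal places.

Δθ = -1.617994 − -2.617994 = 1.000000
ω = Δθ/dt = 1.000000/0.5 = 2.0000
R = −Δy/(cos θ' − cos θ) = -0.6250
v = R·ω = -0.6250·2.0000 = -1.2500

v = -1.2500, ω = 2.0000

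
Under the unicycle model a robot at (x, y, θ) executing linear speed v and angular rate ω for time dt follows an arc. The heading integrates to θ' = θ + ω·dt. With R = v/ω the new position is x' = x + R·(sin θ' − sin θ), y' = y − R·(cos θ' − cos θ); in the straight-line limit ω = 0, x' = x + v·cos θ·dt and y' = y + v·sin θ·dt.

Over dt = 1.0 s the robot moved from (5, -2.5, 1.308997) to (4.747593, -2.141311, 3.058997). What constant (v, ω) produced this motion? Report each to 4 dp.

Δθ = 3.058997 − 1.308997 = 1.750000
ω = Δθ/dt = 1.750000/1.0 = 1.7500
R = −Δy/(cos θ' − cos θ) = 0.2857
v = R·ω = 0.2857·1.7500 = 0.5000

v = 0.5000, ω = 1.7500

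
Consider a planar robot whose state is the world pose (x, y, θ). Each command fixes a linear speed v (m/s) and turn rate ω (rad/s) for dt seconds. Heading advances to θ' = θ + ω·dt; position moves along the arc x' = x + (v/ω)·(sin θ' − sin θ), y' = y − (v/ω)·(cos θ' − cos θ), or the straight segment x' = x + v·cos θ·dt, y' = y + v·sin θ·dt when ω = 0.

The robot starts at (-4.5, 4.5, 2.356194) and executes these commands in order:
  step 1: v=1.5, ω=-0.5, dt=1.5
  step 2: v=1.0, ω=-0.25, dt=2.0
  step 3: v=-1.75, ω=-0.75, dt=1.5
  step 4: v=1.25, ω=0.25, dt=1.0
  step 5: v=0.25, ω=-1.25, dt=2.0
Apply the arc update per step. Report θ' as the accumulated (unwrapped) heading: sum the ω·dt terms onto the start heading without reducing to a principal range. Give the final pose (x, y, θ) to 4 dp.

(-5.6464, 6.9705, -2.2688)

step 1: θ'=1.6062 (R=-3.0000) → pose (-5.3768, 6.5151, 1.6062)
step 2: θ'=1.1062 (R=-4.0000) → pose (-4.9553, 8.4490, 1.1062)
step 3: θ'=-0.0188 (R=2.3333) → pose (-7.0852, 7.1615, -0.0188)
step 4: θ'=0.2312 (R=5.0000) → pose (-5.8455, 7.2937, 0.2312)
step 5: θ'=-2.2688 (R=-0.2000) → pose (-5.6464, 6.9705, -2.2688)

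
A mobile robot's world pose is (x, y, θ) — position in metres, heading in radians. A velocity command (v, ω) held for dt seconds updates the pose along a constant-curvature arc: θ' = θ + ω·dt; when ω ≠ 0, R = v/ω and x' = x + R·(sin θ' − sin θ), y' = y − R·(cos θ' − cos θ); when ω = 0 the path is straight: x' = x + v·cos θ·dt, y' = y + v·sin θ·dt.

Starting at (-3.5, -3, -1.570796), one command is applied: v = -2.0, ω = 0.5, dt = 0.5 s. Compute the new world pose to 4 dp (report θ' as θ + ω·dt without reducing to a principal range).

(-3.6244, -2.0104, -1.3208)

θ' = -1.5708 + 0.5·0.5 = -1.3208
R = v/ω = -2.0/0.5 = -4.0000
x' = -3.5 + -4.0000·(sin -1.3208 − sin -1.5708) = -3.6244
y' = -3 − -4.0000·(cos -1.3208 − cos -1.5708) = -2.0104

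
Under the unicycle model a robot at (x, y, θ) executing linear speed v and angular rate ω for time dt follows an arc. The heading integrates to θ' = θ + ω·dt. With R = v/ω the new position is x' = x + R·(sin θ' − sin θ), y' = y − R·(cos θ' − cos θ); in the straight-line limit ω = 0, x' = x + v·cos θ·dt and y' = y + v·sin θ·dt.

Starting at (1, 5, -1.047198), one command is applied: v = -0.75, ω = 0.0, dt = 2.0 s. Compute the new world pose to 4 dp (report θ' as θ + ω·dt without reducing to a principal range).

θ' = -1.0472 + 0.0·2.0 = -1.0472
ω = 0 → straight: x' = 1 + -0.75·cos(-1.0472)·2.0 = 0.2500
y' = 5 + -0.75·sin(-1.0472)·2.0 = 6.2990

(0.2500, 6.2990, -1.0472)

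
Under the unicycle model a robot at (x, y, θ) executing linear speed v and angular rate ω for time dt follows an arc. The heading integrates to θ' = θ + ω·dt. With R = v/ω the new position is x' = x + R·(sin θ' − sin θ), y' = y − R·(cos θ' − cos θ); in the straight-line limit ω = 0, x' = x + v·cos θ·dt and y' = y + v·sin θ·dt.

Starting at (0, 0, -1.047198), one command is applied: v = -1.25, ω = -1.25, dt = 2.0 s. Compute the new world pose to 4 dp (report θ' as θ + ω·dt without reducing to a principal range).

θ' = -1.0472 + -1.25·2.0 = -3.5472
R = v/ω = -1.25/-1.25 = 1.0000
x' = 0 + 1.0000·(sin -3.5472 − sin -1.0472) = 1.2606
y' = 0 − 1.0000·(cos -3.5472 − cos -1.0472) = 1.4189

(1.2606, 1.4189, -3.5472)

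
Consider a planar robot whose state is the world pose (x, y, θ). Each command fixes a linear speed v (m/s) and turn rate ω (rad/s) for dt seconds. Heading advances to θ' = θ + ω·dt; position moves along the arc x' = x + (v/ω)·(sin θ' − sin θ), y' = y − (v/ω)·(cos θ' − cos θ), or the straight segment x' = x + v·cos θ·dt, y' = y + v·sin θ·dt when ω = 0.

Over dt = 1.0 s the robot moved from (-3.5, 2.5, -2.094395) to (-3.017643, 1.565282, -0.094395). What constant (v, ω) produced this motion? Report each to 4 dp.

Δθ = -0.094395 − -2.094395 = 2.000000
ω = Δθ/dt = 2.000000/1.0 = 2.0000
R = −Δy/(cos θ' − cos θ) = 0.6250
v = R·ω = 0.6250·2.0000 = 1.2500

v = 1.2500, ω = 2.0000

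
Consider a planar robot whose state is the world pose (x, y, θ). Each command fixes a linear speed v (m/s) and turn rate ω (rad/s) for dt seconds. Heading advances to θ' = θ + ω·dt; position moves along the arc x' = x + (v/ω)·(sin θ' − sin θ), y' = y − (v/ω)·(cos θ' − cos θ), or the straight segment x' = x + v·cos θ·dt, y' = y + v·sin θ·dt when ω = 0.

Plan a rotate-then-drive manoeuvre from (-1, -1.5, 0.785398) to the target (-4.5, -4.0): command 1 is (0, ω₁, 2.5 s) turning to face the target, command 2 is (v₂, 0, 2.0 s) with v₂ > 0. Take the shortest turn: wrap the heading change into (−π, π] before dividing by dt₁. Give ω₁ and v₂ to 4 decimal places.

heading to target = atan2(-4−-1.5, -4.5−-1) = -2.5213
Δθ = wrap(-2.5213 − 0.7854) = 2.9764; ω₁ = Δθ/dt₁ = 1.1906
distance = √((-4.5−-1)² + (-4−-1.5)²) = 4.3012; v₂ = distance/dt₂ = 2.1506

ω₁ = 1.1906, v₂ = 2.1506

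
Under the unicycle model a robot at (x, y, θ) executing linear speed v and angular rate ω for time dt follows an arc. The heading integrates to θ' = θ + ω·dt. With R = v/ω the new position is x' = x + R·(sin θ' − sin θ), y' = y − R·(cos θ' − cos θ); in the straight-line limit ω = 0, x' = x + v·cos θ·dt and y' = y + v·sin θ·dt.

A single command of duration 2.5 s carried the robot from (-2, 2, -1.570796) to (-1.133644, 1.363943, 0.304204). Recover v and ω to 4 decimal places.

v = 0.5000, ω = 0.7500

Δθ = 0.304204 − -1.570796 = 1.875000
ω = Δθ/dt = 1.875000/2.5 = 0.7500
R = Δx/(sin θ' − sin θ) = 0.6667
v = R·ω = 0.6667·0.7500 = 0.5000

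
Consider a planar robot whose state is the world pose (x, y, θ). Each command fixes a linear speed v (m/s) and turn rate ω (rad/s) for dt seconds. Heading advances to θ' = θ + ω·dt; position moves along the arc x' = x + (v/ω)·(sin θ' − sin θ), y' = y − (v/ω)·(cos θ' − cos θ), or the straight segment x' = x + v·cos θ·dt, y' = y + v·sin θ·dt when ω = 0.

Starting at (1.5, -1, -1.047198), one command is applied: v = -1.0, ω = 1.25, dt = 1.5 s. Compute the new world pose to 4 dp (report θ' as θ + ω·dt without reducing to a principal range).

(0.2180, -0.8588, 0.8278)

θ' = -1.0472 + 1.25·1.5 = 0.8278
R = v/ω = -1.0/1.25 = -0.8000
x' = 1.5 + -0.8000·(sin 0.8278 − sin -1.0472) = 0.2180
y' = -1 − -0.8000·(cos 0.8278 − cos -1.0472) = -0.8588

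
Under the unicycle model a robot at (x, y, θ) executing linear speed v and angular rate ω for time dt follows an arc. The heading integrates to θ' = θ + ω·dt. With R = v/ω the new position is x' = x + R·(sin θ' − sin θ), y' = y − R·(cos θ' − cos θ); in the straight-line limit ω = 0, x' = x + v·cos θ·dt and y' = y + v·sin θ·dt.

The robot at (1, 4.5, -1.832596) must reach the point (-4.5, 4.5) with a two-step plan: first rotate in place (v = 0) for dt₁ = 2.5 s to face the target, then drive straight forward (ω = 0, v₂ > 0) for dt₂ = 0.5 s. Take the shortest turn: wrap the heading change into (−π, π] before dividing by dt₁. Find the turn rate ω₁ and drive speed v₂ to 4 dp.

heading to target = atan2(4.5−4.5, -4.5−1) = 3.1416
Δθ = wrap(3.1416 − -1.8326) = -1.3090; ω₁ = Δθ/dt₁ = -0.5236
distance = √((-4.5−1)² + (4.5−4.5)²) = 5.5000; v₂ = distance/dt₂ = 11.0000

ω₁ = -0.5236, v₂ = 11.0000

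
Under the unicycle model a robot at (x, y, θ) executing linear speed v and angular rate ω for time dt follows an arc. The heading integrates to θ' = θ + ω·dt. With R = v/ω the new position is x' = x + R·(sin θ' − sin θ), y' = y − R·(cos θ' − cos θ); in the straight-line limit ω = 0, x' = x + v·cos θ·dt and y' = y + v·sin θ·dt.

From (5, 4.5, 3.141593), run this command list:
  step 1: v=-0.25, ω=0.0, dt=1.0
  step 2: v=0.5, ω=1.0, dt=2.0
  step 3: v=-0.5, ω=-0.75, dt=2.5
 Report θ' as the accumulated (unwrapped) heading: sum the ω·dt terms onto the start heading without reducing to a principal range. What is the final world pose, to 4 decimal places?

step 1: θ'=3.1416 (straight) → pose (5.2500, 4.5000, 3.1416)
step 2: θ'=5.1416 (R=0.5000) → pose (4.7954, 3.7919, 5.1416)
step 3: θ'=3.2666 (R=0.6667) → pose (5.3184, 4.7308, 3.2666)

(5.3184, 4.7308, 3.2666)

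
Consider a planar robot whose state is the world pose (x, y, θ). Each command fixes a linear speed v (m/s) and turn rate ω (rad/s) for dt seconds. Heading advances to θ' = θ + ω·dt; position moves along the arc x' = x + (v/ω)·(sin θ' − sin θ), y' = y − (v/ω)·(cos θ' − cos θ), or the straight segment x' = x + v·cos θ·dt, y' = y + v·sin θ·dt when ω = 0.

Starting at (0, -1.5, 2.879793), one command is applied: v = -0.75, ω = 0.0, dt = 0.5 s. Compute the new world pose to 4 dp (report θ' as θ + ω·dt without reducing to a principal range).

(0.3622, -1.5971, 2.8798)

θ' = 2.8798 + 0.0·0.5 = 2.8798
ω = 0 → straight: x' = 0 + -0.75·cos(2.8798)·0.5 = 0.3622
y' = -1.5 + -0.75·sin(2.8798)·0.5 = -1.5971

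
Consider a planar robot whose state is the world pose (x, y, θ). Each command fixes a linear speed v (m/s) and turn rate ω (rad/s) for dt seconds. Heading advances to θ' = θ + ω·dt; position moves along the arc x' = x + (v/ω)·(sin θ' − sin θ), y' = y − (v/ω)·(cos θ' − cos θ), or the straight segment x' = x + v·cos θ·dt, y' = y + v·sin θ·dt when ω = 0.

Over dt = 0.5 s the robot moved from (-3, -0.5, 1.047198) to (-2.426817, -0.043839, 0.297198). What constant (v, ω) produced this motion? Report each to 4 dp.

v = 1.5000, ω = -1.5000

Δθ = 0.297198 − 1.047198 = -0.750000
ω = Δθ/dt = -0.750000/0.5 = -1.5000
R = Δx/(sin θ' − sin θ) = -1.0000
v = R·ω = -1.0000·-1.5000 = 1.5000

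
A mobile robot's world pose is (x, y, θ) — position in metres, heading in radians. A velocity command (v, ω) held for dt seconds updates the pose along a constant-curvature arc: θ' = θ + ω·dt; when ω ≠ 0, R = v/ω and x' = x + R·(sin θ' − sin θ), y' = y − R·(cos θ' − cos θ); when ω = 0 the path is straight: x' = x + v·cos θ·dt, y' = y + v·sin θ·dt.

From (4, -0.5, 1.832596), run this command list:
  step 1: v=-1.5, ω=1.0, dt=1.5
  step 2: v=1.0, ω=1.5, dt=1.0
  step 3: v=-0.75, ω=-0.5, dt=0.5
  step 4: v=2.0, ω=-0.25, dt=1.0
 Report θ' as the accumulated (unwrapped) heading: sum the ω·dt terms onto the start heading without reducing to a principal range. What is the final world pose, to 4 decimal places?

(4.6974, -3.8754, 4.3326)

step 1: θ'=3.3326 (R=-1.5000) → pose (5.7337, -1.5845, 3.3326)
step 2: θ'=4.8326 (R=0.6667) → pose (5.1984, -2.3190, 4.8326)
step 3: θ'=4.5826 (R=1.5000) → pose (5.2002, -1.9450, 4.5826)
step 4: θ'=4.3326 (R=-8.0000) → pose (4.6974, -3.8754, 4.3326)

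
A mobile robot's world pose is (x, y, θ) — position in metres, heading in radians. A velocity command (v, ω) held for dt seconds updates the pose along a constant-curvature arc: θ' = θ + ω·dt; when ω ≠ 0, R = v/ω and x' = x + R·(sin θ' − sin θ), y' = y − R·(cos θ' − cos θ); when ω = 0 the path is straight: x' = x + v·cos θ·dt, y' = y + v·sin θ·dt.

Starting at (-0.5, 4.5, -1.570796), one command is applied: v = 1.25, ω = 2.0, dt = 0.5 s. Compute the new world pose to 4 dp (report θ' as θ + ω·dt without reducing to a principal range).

θ' = -1.5708 + 2.0·0.5 = -0.5708
R = v/ω = 1.25/2.0 = 0.6250
x' = -0.5 + 0.6250·(sin -0.5708 − sin -1.5708) = -0.2127
y' = 4.5 − 0.6250·(cos -0.5708 − cos -1.5708) = 3.9741

(-0.2127, 3.9741, -0.5708)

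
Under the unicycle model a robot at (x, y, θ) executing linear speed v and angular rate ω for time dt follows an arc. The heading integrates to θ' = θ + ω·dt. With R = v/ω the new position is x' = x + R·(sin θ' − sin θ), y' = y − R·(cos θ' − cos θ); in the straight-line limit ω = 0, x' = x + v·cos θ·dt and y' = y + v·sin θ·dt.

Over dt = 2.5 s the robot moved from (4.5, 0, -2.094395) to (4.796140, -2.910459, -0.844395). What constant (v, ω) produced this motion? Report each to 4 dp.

Δθ = -0.844395 − -2.094395 = 1.250000
ω = Δθ/dt = 1.250000/2.5 = 0.5000
R = −Δy/(cos θ' − cos θ) = 2.5000
v = R·ω = 2.5000·0.5000 = 1.2500

v = 1.2500, ω = 0.5000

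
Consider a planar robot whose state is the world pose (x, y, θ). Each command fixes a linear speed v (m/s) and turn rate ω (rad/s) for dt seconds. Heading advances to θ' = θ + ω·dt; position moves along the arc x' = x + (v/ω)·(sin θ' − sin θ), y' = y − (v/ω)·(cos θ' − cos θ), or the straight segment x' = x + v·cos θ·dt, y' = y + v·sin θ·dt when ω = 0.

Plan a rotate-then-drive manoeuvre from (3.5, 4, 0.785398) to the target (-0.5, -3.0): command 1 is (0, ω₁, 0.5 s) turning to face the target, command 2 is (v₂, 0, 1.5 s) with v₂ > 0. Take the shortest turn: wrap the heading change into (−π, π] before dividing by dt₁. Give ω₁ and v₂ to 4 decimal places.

ω₁ = -5.7507, v₂ = 5.3748

heading to target = atan2(-3−4, -0.5−3.5) = -2.0899
Δθ = wrap(-2.0899 − 0.7854) = -2.8753; ω₁ = Δθ/dt₁ = -5.7507
distance = √((-0.5−3.5)² + (-3−4)²) = 8.0623; v₂ = distance/dt₂ = 5.3748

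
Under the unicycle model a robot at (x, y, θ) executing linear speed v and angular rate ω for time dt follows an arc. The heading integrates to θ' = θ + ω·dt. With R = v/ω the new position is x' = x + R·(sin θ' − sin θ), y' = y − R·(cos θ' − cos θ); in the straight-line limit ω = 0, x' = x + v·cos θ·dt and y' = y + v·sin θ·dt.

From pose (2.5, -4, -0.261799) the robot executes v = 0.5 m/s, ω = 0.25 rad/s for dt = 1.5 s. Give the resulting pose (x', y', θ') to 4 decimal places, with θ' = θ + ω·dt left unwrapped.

θ' = -0.2618 + 0.25·1.5 = 0.1132
R = v/ω = 0.5/0.25 = 2.0000
x' = 2.5 + 2.0000·(sin 0.1132 − sin -0.2618) = 3.2436
y' = -4 − 2.0000·(cos 0.1132 − cos -0.2618) = -4.0553

(3.2436, -4.0553, 0.1132)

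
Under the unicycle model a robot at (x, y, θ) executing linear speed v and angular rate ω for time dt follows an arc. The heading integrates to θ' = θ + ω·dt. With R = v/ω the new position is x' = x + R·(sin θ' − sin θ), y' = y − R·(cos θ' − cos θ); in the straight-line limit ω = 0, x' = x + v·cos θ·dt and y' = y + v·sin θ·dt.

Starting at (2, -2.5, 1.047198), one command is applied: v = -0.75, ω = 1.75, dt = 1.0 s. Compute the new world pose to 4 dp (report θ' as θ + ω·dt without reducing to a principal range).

θ' = 1.0472 + 1.75·1.0 = 2.7972
R = v/ω = -0.75/1.75 = -0.4286
x' = 2 + -0.4286·(sin 2.7972 − sin 1.0472) = 2.2265
y' = -2.5 − -0.4286·(cos 2.7972 − cos 1.0472) = -3.1177

(2.2265, -3.1177, 2.7972)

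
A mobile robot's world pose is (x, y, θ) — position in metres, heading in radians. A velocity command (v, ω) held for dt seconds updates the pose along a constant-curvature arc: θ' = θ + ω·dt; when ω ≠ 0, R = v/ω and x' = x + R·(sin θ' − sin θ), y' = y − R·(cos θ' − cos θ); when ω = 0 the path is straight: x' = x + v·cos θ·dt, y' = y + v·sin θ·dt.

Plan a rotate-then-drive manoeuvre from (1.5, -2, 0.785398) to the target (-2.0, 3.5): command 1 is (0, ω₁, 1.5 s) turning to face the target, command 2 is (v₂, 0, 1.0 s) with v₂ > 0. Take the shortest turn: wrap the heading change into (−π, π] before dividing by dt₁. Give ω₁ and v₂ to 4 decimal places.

ω₁ = 0.9014, v₂ = 6.5192

heading to target = atan2(3.5−-2, -2−1.5) = 2.1375
Δθ = wrap(2.1375 − 0.7854) = 1.3521; ω₁ = Δθ/dt₁ = 0.9014
distance = √((-2−1.5)² + (3.5−-2)²) = 6.5192; v₂ = distance/dt₂ = 6.5192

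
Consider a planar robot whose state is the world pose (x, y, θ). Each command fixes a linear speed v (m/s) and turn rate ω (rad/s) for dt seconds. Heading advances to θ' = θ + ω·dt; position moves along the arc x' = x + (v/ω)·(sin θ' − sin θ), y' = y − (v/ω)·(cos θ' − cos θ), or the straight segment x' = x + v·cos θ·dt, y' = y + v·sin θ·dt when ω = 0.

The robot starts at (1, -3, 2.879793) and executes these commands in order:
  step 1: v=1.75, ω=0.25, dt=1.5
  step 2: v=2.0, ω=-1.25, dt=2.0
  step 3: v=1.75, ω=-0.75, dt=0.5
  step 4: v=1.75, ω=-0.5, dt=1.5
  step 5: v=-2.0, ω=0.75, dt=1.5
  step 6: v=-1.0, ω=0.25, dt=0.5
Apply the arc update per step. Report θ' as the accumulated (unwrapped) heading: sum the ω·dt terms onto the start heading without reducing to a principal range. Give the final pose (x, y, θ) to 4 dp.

(-2.7156, -0.4793, 0.8798)

step 1: θ'=3.2548 (R=7.0000) → pose (-1.6024, -2.8063, 3.2548)
step 2: θ'=0.7548 (R=-1.6000) → pose (-2.8794, -0.0511, 0.7548)
step 3: θ'=0.3798 (R=-2.3333) → pose (-2.1458, 0.4164, 0.3798)
step 4: θ'=-0.3702 (R=-3.5000) → pose (0.4181, 0.4287, -0.3702)
step 5: θ'=0.7548 (R=-2.6667) → pose (-2.3738, -0.1149, 0.7548)
step 6: θ'=0.8798 (R=-4.0000) → pose (-2.7156, -0.4793, 0.8798)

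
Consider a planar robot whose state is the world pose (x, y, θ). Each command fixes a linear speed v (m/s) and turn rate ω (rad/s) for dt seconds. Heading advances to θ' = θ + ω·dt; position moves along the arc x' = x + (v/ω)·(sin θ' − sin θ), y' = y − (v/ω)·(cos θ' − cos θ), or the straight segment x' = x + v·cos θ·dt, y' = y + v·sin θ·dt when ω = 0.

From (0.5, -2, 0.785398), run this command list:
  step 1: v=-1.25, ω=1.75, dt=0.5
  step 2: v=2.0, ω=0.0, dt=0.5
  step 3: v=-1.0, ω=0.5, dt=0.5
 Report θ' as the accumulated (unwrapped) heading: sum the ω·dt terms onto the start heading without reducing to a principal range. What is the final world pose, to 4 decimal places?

(0.3104, -2.0603, 1.9104)

step 1: θ'=1.6604 (R=-0.7143) → pose (0.2937, -2.5690, 1.6604)
step 2: θ'=1.6604 (straight) → pose (0.2042, -1.5730, 1.6604)
step 3: θ'=1.9104 (R=-2.0000) → pose (0.3104, -2.0603, 1.9104)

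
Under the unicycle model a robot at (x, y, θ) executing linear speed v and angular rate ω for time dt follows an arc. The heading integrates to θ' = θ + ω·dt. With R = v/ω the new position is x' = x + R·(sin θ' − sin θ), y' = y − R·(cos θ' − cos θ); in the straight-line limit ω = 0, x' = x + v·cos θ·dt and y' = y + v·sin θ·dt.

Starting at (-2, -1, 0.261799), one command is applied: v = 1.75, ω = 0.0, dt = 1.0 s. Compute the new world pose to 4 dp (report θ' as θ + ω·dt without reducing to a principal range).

θ' = 0.2618 + 0.0·1.0 = 0.2618
ω = 0 → straight: x' = -2 + 1.75·cos(0.2618)·1.0 = -0.3096
y' = -1 + 1.75·sin(0.2618)·1.0 = -0.5471

(-0.3096, -0.5471, 0.2618)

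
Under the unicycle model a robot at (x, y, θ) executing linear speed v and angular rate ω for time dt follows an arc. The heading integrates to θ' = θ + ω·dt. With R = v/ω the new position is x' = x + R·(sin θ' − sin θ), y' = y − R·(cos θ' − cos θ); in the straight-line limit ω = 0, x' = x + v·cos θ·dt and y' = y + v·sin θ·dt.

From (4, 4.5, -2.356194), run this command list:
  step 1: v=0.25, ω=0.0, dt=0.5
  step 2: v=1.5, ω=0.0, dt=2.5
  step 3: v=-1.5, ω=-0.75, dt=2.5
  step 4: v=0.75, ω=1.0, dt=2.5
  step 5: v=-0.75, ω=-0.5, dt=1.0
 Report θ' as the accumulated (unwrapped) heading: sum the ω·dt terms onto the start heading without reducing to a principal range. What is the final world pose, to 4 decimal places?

step 1: θ'=-2.3562 (straight) → pose (3.9116, 4.4116, -2.3562)
step 2: θ'=-2.3562 (straight) → pose (1.2600, 1.7600, -2.3562)
step 3: θ'=-4.2312 (R=2.0000) → pose (4.4471, 1.2714, -4.2312)
step 4: θ'=-1.7312 (R=0.7500) → pose (3.0419, 1.0441, -1.7312)
step 5: θ'=-2.2312 (R=1.5000) → pose (3.3380, 1.7247, -2.2312)

(3.3380, 1.7247, -2.2312)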